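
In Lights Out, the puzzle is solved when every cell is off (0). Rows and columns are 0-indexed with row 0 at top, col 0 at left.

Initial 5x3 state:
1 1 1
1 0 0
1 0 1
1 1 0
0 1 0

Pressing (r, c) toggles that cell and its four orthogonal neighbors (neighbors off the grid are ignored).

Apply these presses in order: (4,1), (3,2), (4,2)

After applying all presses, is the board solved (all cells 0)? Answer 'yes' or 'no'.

Answer: no

Derivation:
After press 1 at (4,1):
1 1 1
1 0 0
1 0 1
1 0 0
1 0 1

After press 2 at (3,2):
1 1 1
1 0 0
1 0 0
1 1 1
1 0 0

After press 3 at (4,2):
1 1 1
1 0 0
1 0 0
1 1 0
1 1 1

Lights still on: 10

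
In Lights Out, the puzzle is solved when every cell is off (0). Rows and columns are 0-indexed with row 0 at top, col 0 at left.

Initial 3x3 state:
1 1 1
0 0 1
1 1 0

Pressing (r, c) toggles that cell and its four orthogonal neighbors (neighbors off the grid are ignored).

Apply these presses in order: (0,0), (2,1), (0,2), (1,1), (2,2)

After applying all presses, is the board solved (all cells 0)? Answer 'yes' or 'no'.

Answer: yes

Derivation:
After press 1 at (0,0):
0 0 1
1 0 1
1 1 0

After press 2 at (2,1):
0 0 1
1 1 1
0 0 1

After press 3 at (0,2):
0 1 0
1 1 0
0 0 1

After press 4 at (1,1):
0 0 0
0 0 1
0 1 1

After press 5 at (2,2):
0 0 0
0 0 0
0 0 0

Lights still on: 0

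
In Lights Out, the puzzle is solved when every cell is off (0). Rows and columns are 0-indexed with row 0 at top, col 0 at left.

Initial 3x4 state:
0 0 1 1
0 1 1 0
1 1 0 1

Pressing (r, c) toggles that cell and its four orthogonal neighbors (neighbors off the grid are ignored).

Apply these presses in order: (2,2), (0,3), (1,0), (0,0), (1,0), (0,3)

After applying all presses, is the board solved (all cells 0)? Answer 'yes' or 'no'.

Answer: no

Derivation:
After press 1 at (2,2):
0 0 1 1
0 1 0 0
1 0 1 0

After press 2 at (0,3):
0 0 0 0
0 1 0 1
1 0 1 0

After press 3 at (1,0):
1 0 0 0
1 0 0 1
0 0 1 0

After press 4 at (0,0):
0 1 0 0
0 0 0 1
0 0 1 0

After press 5 at (1,0):
1 1 0 0
1 1 0 1
1 0 1 0

After press 6 at (0,3):
1 1 1 1
1 1 0 0
1 0 1 0

Lights still on: 8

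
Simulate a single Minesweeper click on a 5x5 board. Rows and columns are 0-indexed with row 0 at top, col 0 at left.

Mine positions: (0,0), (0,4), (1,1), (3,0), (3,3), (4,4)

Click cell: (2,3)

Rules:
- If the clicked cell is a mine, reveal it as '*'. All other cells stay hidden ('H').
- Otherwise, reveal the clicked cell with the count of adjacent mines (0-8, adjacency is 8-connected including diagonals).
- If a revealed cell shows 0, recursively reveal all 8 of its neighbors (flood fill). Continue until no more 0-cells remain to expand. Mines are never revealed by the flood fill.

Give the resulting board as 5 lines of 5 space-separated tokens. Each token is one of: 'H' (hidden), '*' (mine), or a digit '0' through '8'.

H H H H H
H H H H H
H H H 1 H
H H H H H
H H H H H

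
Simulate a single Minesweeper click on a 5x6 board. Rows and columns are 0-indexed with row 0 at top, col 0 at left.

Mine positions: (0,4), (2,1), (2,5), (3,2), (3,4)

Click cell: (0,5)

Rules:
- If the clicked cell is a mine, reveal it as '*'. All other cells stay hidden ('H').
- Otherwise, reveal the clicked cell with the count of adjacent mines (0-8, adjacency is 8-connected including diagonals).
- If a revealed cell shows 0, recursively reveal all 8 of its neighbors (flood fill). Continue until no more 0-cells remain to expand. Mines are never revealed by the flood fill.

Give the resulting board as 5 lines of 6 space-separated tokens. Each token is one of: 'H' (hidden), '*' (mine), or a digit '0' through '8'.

H H H H H 1
H H H H H H
H H H H H H
H H H H H H
H H H H H H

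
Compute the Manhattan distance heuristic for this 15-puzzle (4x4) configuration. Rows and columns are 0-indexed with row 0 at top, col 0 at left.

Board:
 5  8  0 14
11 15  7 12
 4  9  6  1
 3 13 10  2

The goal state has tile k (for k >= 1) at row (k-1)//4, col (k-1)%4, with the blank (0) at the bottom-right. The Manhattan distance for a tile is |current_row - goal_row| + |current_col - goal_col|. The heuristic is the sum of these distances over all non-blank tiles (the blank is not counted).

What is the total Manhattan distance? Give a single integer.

Answer: 42

Derivation:
Tile 5: (0,0)->(1,0) = 1
Tile 8: (0,1)->(1,3) = 3
Tile 14: (0,3)->(3,1) = 5
Tile 11: (1,0)->(2,2) = 3
Tile 15: (1,1)->(3,2) = 3
Tile 7: (1,2)->(1,2) = 0
Tile 12: (1,3)->(2,3) = 1
Tile 4: (2,0)->(0,3) = 5
Tile 9: (2,1)->(2,0) = 1
Tile 6: (2,2)->(1,1) = 2
Tile 1: (2,3)->(0,0) = 5
Tile 3: (3,0)->(0,2) = 5
Tile 13: (3,1)->(3,0) = 1
Tile 10: (3,2)->(2,1) = 2
Tile 2: (3,3)->(0,1) = 5
Sum: 1 + 3 + 5 + 3 + 3 + 0 + 1 + 5 + 1 + 2 + 5 + 5 + 1 + 2 + 5 = 42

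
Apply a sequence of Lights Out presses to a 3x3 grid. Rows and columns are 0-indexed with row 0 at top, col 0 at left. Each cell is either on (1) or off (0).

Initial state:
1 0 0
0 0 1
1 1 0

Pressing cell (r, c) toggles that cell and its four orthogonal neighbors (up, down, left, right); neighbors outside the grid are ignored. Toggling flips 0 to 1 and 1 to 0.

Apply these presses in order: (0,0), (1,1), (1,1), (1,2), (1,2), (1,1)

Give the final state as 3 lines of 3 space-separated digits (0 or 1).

After press 1 at (0,0):
0 1 0
1 0 1
1 1 0

After press 2 at (1,1):
0 0 0
0 1 0
1 0 0

After press 3 at (1,1):
0 1 0
1 0 1
1 1 0

After press 4 at (1,2):
0 1 1
1 1 0
1 1 1

After press 5 at (1,2):
0 1 0
1 0 1
1 1 0

After press 6 at (1,1):
0 0 0
0 1 0
1 0 0

Answer: 0 0 0
0 1 0
1 0 0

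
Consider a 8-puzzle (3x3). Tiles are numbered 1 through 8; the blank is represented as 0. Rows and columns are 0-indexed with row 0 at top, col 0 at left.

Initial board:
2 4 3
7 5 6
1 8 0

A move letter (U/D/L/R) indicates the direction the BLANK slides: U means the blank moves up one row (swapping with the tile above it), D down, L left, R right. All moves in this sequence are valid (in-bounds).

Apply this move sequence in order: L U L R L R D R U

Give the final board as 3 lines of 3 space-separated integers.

After move 1 (L):
2 4 3
7 5 6
1 0 8

After move 2 (U):
2 4 3
7 0 6
1 5 8

After move 3 (L):
2 4 3
0 7 6
1 5 8

After move 4 (R):
2 4 3
7 0 6
1 5 8

After move 5 (L):
2 4 3
0 7 6
1 5 8

After move 6 (R):
2 4 3
7 0 6
1 5 8

After move 7 (D):
2 4 3
7 5 6
1 0 8

After move 8 (R):
2 4 3
7 5 6
1 8 0

After move 9 (U):
2 4 3
7 5 0
1 8 6

Answer: 2 4 3
7 5 0
1 8 6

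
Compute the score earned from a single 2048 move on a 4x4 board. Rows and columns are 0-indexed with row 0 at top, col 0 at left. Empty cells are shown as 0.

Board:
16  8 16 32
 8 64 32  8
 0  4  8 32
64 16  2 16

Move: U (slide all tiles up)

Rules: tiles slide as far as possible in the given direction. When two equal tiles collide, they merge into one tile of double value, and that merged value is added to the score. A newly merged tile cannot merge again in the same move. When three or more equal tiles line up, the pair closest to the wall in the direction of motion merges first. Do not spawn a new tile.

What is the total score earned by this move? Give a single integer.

Slide up:
col 0: [16, 8, 0, 64] -> [16, 8, 64, 0]  score +0 (running 0)
col 1: [8, 64, 4, 16] -> [8, 64, 4, 16]  score +0 (running 0)
col 2: [16, 32, 8, 2] -> [16, 32, 8, 2]  score +0 (running 0)
col 3: [32, 8, 32, 16] -> [32, 8, 32, 16]  score +0 (running 0)
Board after move:
16  8 16 32
 8 64 32  8
64  4  8 32
 0 16  2 16

Answer: 0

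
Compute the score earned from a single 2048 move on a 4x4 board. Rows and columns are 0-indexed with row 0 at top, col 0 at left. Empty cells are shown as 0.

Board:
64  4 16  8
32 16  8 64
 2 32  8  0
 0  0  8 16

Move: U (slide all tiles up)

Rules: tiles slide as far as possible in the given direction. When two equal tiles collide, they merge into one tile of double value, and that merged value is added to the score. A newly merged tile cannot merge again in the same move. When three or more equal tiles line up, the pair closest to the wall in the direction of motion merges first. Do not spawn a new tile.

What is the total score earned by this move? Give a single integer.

Answer: 16

Derivation:
Slide up:
col 0: [64, 32, 2, 0] -> [64, 32, 2, 0]  score +0 (running 0)
col 1: [4, 16, 32, 0] -> [4, 16, 32, 0]  score +0 (running 0)
col 2: [16, 8, 8, 8] -> [16, 16, 8, 0]  score +16 (running 16)
col 3: [8, 64, 0, 16] -> [8, 64, 16, 0]  score +0 (running 16)
Board after move:
64  4 16  8
32 16 16 64
 2 32  8 16
 0  0  0  0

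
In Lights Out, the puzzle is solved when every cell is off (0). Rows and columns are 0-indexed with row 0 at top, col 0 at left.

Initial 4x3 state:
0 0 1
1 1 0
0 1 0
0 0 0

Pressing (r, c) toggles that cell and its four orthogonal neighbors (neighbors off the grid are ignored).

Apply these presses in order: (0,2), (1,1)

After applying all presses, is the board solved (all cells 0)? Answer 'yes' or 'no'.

After press 1 at (0,2):
0 1 0
1 1 1
0 1 0
0 0 0

After press 2 at (1,1):
0 0 0
0 0 0
0 0 0
0 0 0

Lights still on: 0

Answer: yes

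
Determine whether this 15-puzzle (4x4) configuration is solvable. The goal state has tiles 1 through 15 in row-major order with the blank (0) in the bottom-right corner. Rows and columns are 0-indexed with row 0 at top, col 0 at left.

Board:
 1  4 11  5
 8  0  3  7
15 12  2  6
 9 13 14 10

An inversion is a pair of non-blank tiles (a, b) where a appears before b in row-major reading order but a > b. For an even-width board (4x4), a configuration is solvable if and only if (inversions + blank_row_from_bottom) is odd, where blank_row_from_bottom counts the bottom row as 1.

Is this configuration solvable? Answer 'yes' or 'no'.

Answer: yes

Derivation:
Inversions: 32
Blank is in row 1 (0-indexed from top), which is row 3 counting from the bottom (bottom = 1).
32 + 3 = 35, which is odd, so the puzzle is solvable.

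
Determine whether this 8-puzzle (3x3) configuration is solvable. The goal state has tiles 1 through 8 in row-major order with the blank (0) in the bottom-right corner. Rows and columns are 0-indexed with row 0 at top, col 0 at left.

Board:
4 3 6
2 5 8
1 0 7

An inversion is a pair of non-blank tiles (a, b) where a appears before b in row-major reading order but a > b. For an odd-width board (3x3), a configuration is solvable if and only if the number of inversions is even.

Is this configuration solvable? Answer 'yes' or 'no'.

Inversions (pairs i<j in row-major order where tile[i] > tile[j] > 0): 12
12 is even, so the puzzle is solvable.

Answer: yes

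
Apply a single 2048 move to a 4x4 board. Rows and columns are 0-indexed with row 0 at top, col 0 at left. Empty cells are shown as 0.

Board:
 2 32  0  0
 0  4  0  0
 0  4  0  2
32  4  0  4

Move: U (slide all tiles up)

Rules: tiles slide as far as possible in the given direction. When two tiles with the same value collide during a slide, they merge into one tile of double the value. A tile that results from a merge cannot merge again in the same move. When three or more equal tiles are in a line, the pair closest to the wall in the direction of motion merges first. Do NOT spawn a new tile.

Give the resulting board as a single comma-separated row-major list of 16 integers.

Answer: 2, 32, 0, 2, 32, 8, 0, 4, 0, 4, 0, 0, 0, 0, 0, 0

Derivation:
Slide up:
col 0: [2, 0, 0, 32] -> [2, 32, 0, 0]
col 1: [32, 4, 4, 4] -> [32, 8, 4, 0]
col 2: [0, 0, 0, 0] -> [0, 0, 0, 0]
col 3: [0, 0, 2, 4] -> [2, 4, 0, 0]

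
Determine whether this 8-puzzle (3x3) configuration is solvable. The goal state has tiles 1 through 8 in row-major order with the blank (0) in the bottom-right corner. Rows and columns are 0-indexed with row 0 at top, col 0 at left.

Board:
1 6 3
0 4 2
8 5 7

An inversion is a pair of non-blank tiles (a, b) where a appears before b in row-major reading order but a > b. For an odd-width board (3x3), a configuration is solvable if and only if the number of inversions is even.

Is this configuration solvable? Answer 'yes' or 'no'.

Inversions (pairs i<j in row-major order where tile[i] > tile[j] > 0): 8
8 is even, so the puzzle is solvable.

Answer: yes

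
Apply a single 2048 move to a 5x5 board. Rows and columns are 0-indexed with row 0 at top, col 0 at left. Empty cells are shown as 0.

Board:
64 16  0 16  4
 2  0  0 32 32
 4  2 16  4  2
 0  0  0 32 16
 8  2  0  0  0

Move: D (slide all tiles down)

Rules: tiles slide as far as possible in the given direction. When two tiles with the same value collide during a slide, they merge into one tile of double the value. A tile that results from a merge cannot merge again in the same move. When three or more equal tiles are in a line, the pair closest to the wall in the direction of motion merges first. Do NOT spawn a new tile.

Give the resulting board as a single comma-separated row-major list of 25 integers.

Slide down:
col 0: [64, 2, 4, 0, 8] -> [0, 64, 2, 4, 8]
col 1: [16, 0, 2, 0, 2] -> [0, 0, 0, 16, 4]
col 2: [0, 0, 16, 0, 0] -> [0, 0, 0, 0, 16]
col 3: [16, 32, 4, 32, 0] -> [0, 16, 32, 4, 32]
col 4: [4, 32, 2, 16, 0] -> [0, 4, 32, 2, 16]

Answer: 0, 0, 0, 0, 0, 64, 0, 0, 16, 4, 2, 0, 0, 32, 32, 4, 16, 0, 4, 2, 8, 4, 16, 32, 16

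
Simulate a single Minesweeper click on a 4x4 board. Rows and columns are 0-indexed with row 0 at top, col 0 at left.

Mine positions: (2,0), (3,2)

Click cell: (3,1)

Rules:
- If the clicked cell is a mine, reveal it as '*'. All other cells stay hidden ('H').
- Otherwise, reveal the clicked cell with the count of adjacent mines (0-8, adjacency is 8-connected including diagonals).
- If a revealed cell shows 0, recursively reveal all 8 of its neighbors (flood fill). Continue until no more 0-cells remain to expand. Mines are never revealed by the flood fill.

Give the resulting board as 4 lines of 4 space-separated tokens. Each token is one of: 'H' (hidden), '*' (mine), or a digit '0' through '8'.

H H H H
H H H H
H H H H
H 2 H H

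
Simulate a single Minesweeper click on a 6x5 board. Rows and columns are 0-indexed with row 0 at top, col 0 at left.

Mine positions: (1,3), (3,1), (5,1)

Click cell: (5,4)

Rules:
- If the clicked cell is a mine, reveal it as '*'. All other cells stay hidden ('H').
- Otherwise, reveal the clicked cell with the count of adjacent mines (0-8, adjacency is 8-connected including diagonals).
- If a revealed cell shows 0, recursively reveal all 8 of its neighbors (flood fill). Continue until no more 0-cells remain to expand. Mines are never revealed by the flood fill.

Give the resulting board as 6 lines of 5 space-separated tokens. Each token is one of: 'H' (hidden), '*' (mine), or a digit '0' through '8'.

H H H H H
H H H H H
H H 2 1 1
H H 1 0 0
H H 2 0 0
H H 1 0 0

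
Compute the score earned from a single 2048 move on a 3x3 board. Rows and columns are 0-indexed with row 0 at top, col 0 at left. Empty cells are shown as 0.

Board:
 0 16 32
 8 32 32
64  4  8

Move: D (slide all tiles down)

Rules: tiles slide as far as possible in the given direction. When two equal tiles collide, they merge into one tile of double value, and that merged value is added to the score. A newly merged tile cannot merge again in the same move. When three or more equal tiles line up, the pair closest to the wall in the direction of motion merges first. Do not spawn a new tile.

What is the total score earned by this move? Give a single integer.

Slide down:
col 0: [0, 8, 64] -> [0, 8, 64]  score +0 (running 0)
col 1: [16, 32, 4] -> [16, 32, 4]  score +0 (running 0)
col 2: [32, 32, 8] -> [0, 64, 8]  score +64 (running 64)
Board after move:
 0 16  0
 8 32 64
64  4  8

Answer: 64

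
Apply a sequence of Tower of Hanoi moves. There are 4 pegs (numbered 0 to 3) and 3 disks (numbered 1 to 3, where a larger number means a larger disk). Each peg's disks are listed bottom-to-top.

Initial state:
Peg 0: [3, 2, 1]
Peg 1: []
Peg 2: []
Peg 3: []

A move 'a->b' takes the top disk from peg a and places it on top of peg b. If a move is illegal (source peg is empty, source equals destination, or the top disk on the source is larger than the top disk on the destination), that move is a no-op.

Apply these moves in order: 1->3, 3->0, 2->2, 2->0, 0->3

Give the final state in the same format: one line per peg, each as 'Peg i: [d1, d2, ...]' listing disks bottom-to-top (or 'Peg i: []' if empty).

Answer: Peg 0: [3, 2]
Peg 1: []
Peg 2: []
Peg 3: [1]

Derivation:
After move 1 (1->3):
Peg 0: [3, 2, 1]
Peg 1: []
Peg 2: []
Peg 3: []

After move 2 (3->0):
Peg 0: [3, 2, 1]
Peg 1: []
Peg 2: []
Peg 3: []

After move 3 (2->2):
Peg 0: [3, 2, 1]
Peg 1: []
Peg 2: []
Peg 3: []

After move 4 (2->0):
Peg 0: [3, 2, 1]
Peg 1: []
Peg 2: []
Peg 3: []

After move 5 (0->3):
Peg 0: [3, 2]
Peg 1: []
Peg 2: []
Peg 3: [1]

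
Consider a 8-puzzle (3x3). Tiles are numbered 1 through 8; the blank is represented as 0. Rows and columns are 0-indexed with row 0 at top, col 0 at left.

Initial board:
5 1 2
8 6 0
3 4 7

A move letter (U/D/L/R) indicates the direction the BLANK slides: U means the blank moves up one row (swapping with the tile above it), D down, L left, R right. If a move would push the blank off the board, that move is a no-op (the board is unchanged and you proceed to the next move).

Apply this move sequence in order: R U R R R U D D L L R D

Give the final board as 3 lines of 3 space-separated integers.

After move 1 (R):
5 1 2
8 6 0
3 4 7

After move 2 (U):
5 1 0
8 6 2
3 4 7

After move 3 (R):
5 1 0
8 6 2
3 4 7

After move 4 (R):
5 1 0
8 6 2
3 4 7

After move 5 (R):
5 1 0
8 6 2
3 4 7

After move 6 (U):
5 1 0
8 6 2
3 4 7

After move 7 (D):
5 1 2
8 6 0
3 4 7

After move 8 (D):
5 1 2
8 6 7
3 4 0

After move 9 (L):
5 1 2
8 6 7
3 0 4

After move 10 (L):
5 1 2
8 6 7
0 3 4

After move 11 (R):
5 1 2
8 6 7
3 0 4

After move 12 (D):
5 1 2
8 6 7
3 0 4

Answer: 5 1 2
8 6 7
3 0 4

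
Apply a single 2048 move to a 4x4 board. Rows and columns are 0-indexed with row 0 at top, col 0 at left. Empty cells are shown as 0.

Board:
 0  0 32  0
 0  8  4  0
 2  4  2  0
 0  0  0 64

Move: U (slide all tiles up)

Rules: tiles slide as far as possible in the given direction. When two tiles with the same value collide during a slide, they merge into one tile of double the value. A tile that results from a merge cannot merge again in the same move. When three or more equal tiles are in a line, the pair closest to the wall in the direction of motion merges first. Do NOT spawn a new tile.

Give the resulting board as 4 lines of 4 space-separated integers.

Slide up:
col 0: [0, 0, 2, 0] -> [2, 0, 0, 0]
col 1: [0, 8, 4, 0] -> [8, 4, 0, 0]
col 2: [32, 4, 2, 0] -> [32, 4, 2, 0]
col 3: [0, 0, 0, 64] -> [64, 0, 0, 0]

Answer:  2  8 32 64
 0  4  4  0
 0  0  2  0
 0  0  0  0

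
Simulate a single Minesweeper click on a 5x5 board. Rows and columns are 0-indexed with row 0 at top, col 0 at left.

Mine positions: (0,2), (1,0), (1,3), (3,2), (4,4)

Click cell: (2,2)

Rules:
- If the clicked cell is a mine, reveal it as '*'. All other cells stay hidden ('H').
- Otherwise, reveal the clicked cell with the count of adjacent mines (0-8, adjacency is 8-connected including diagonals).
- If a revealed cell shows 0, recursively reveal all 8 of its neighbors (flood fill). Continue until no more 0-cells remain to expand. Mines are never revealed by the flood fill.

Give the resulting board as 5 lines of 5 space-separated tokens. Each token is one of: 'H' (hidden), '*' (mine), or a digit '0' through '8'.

H H H H H
H H H H H
H H 2 H H
H H H H H
H H H H H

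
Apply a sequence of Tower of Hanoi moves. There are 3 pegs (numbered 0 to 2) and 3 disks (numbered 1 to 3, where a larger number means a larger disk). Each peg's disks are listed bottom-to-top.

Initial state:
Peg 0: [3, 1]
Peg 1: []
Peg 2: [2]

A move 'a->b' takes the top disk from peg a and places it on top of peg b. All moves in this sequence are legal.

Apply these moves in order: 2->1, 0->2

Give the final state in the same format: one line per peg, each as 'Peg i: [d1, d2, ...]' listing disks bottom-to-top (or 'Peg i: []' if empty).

After move 1 (2->1):
Peg 0: [3, 1]
Peg 1: [2]
Peg 2: []

After move 2 (0->2):
Peg 0: [3]
Peg 1: [2]
Peg 2: [1]

Answer: Peg 0: [3]
Peg 1: [2]
Peg 2: [1]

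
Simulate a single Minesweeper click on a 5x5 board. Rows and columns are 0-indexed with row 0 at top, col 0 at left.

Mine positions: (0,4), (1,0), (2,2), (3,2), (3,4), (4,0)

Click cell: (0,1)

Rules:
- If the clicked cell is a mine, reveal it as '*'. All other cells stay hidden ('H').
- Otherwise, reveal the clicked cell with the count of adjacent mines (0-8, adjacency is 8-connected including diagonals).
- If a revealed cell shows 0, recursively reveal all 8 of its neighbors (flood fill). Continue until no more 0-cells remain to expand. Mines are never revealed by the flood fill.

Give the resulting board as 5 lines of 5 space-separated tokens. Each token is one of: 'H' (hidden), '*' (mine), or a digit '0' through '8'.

H 1 H H H
H H H H H
H H H H H
H H H H H
H H H H H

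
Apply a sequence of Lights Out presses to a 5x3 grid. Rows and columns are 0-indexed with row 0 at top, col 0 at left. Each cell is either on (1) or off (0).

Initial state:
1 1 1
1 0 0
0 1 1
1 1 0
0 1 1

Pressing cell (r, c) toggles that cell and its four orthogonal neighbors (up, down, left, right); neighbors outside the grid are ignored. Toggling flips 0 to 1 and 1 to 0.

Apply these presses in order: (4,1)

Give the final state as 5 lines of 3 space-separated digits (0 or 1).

After press 1 at (4,1):
1 1 1
1 0 0
0 1 1
1 0 0
1 0 0

Answer: 1 1 1
1 0 0
0 1 1
1 0 0
1 0 0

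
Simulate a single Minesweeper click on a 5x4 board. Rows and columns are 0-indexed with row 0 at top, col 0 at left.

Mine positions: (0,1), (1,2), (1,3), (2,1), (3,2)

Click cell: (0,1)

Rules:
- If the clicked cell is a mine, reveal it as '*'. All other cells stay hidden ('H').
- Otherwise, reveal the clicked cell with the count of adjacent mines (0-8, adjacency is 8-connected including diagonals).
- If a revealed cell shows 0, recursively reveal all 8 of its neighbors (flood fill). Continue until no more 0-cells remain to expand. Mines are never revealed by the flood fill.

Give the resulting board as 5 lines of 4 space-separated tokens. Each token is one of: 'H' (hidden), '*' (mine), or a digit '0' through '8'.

H * H H
H H H H
H H H H
H H H H
H H H H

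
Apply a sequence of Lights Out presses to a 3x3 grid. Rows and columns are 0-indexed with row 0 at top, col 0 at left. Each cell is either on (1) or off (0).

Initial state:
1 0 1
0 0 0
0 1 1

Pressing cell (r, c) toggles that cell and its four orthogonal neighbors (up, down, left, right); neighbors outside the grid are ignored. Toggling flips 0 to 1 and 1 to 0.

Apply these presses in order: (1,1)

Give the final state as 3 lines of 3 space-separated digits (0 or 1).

After press 1 at (1,1):
1 1 1
1 1 1
0 0 1

Answer: 1 1 1
1 1 1
0 0 1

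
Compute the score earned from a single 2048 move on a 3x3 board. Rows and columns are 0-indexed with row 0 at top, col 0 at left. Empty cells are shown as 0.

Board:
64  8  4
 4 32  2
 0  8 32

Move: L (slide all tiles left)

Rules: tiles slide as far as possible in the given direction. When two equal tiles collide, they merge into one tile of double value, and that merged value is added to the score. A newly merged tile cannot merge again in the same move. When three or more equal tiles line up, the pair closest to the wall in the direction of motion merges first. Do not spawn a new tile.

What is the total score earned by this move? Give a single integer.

Slide left:
row 0: [64, 8, 4] -> [64, 8, 4]  score +0 (running 0)
row 1: [4, 32, 2] -> [4, 32, 2]  score +0 (running 0)
row 2: [0, 8, 32] -> [8, 32, 0]  score +0 (running 0)
Board after move:
64  8  4
 4 32  2
 8 32  0

Answer: 0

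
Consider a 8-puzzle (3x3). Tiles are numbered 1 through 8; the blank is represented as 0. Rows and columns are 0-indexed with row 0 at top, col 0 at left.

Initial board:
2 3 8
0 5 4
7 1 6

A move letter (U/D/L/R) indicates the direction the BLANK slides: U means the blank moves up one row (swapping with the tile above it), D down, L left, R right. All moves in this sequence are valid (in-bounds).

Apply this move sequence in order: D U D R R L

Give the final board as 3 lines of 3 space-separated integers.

After move 1 (D):
2 3 8
7 5 4
0 1 6

After move 2 (U):
2 3 8
0 5 4
7 1 6

After move 3 (D):
2 3 8
7 5 4
0 1 6

After move 4 (R):
2 3 8
7 5 4
1 0 6

After move 5 (R):
2 3 8
7 5 4
1 6 0

After move 6 (L):
2 3 8
7 5 4
1 0 6

Answer: 2 3 8
7 5 4
1 0 6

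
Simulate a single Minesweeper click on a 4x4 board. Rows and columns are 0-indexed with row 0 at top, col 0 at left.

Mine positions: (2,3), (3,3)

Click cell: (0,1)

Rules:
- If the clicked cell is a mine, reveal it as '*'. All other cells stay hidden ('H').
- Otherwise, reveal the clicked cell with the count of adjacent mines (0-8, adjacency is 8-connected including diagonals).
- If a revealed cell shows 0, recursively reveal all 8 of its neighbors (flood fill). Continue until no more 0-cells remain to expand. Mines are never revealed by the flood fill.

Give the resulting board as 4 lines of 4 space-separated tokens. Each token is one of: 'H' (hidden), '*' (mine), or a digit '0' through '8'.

0 0 0 0
0 0 1 1
0 0 2 H
0 0 2 H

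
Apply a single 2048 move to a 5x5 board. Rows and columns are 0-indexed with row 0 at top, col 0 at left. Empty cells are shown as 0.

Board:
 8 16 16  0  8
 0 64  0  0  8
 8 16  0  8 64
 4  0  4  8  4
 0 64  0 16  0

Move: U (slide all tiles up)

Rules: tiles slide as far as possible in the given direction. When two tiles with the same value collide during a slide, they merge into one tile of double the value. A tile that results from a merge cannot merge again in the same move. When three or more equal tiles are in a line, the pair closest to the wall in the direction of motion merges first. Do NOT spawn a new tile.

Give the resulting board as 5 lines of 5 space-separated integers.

Answer: 16 16 16 16 16
 4 64  4 16 64
 0 16  0  0  4
 0 64  0  0  0
 0  0  0  0  0

Derivation:
Slide up:
col 0: [8, 0, 8, 4, 0] -> [16, 4, 0, 0, 0]
col 1: [16, 64, 16, 0, 64] -> [16, 64, 16, 64, 0]
col 2: [16, 0, 0, 4, 0] -> [16, 4, 0, 0, 0]
col 3: [0, 0, 8, 8, 16] -> [16, 16, 0, 0, 0]
col 4: [8, 8, 64, 4, 0] -> [16, 64, 4, 0, 0]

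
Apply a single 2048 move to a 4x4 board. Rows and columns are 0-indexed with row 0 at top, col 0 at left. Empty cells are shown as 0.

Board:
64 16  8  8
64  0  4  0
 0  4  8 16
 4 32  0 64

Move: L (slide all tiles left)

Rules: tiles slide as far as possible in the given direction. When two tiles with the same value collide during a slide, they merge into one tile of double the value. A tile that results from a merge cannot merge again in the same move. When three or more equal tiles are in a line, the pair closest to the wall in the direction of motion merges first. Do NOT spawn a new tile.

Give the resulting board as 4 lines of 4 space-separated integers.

Slide left:
row 0: [64, 16, 8, 8] -> [64, 16, 16, 0]
row 1: [64, 0, 4, 0] -> [64, 4, 0, 0]
row 2: [0, 4, 8, 16] -> [4, 8, 16, 0]
row 3: [4, 32, 0, 64] -> [4, 32, 64, 0]

Answer: 64 16 16  0
64  4  0  0
 4  8 16  0
 4 32 64  0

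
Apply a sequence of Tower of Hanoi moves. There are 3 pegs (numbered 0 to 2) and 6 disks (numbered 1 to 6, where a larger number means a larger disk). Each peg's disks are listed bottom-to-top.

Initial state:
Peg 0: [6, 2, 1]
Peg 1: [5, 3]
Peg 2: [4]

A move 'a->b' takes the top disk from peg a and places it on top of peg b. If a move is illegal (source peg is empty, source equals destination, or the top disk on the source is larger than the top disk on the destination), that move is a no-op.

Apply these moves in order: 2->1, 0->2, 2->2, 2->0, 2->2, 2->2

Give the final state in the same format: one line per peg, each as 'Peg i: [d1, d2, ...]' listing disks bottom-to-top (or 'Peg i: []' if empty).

After move 1 (2->1):
Peg 0: [6, 2, 1]
Peg 1: [5, 3]
Peg 2: [4]

After move 2 (0->2):
Peg 0: [6, 2]
Peg 1: [5, 3]
Peg 2: [4, 1]

After move 3 (2->2):
Peg 0: [6, 2]
Peg 1: [5, 3]
Peg 2: [4, 1]

After move 4 (2->0):
Peg 0: [6, 2, 1]
Peg 1: [5, 3]
Peg 2: [4]

After move 5 (2->2):
Peg 0: [6, 2, 1]
Peg 1: [5, 3]
Peg 2: [4]

After move 6 (2->2):
Peg 0: [6, 2, 1]
Peg 1: [5, 3]
Peg 2: [4]

Answer: Peg 0: [6, 2, 1]
Peg 1: [5, 3]
Peg 2: [4]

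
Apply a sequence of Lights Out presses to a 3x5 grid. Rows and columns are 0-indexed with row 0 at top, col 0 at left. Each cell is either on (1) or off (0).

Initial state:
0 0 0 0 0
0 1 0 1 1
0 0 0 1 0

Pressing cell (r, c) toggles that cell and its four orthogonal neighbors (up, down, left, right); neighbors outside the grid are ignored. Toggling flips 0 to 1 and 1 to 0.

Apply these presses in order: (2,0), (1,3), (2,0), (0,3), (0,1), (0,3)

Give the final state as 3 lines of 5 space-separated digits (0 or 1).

Answer: 1 1 1 1 0
0 0 1 0 0
0 0 0 0 0

Derivation:
After press 1 at (2,0):
0 0 0 0 0
1 1 0 1 1
1 1 0 1 0

After press 2 at (1,3):
0 0 0 1 0
1 1 1 0 0
1 1 0 0 0

After press 3 at (2,0):
0 0 0 1 0
0 1 1 0 0
0 0 0 0 0

After press 4 at (0,3):
0 0 1 0 1
0 1 1 1 0
0 0 0 0 0

After press 5 at (0,1):
1 1 0 0 1
0 0 1 1 0
0 0 0 0 0

After press 6 at (0,3):
1 1 1 1 0
0 0 1 0 0
0 0 0 0 0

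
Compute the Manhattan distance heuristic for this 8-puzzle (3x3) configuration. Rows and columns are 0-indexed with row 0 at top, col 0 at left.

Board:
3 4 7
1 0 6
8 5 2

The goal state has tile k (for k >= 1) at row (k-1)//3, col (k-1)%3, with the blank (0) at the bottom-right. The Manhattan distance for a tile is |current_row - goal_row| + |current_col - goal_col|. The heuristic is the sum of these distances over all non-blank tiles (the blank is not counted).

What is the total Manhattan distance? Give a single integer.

Answer: 14

Derivation:
Tile 3: (0,0)->(0,2) = 2
Tile 4: (0,1)->(1,0) = 2
Tile 7: (0,2)->(2,0) = 4
Tile 1: (1,0)->(0,0) = 1
Tile 6: (1,2)->(1,2) = 0
Tile 8: (2,0)->(2,1) = 1
Tile 5: (2,1)->(1,1) = 1
Tile 2: (2,2)->(0,1) = 3
Sum: 2 + 2 + 4 + 1 + 0 + 1 + 1 + 3 = 14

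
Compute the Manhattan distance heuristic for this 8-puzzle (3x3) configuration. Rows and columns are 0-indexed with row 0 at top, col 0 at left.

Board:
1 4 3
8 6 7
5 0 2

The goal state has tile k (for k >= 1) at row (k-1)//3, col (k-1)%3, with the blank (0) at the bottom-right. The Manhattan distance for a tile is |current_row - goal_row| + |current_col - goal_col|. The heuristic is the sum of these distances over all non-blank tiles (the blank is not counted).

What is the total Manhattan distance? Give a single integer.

Answer: 13

Derivation:
Tile 1: (0,0)->(0,0) = 0
Tile 4: (0,1)->(1,0) = 2
Tile 3: (0,2)->(0,2) = 0
Tile 8: (1,0)->(2,1) = 2
Tile 6: (1,1)->(1,2) = 1
Tile 7: (1,2)->(2,0) = 3
Tile 5: (2,0)->(1,1) = 2
Tile 2: (2,2)->(0,1) = 3
Sum: 0 + 2 + 0 + 2 + 1 + 3 + 2 + 3 = 13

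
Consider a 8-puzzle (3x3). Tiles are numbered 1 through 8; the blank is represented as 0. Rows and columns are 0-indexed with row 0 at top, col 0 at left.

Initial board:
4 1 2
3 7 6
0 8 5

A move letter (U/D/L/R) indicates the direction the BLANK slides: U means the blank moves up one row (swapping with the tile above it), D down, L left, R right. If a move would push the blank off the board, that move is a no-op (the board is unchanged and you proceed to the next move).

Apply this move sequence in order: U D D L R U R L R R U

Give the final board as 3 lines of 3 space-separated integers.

After move 1 (U):
4 1 2
0 7 6
3 8 5

After move 2 (D):
4 1 2
3 7 6
0 8 5

After move 3 (D):
4 1 2
3 7 6
0 8 5

After move 4 (L):
4 1 2
3 7 6
0 8 5

After move 5 (R):
4 1 2
3 7 6
8 0 5

After move 6 (U):
4 1 2
3 0 6
8 7 5

After move 7 (R):
4 1 2
3 6 0
8 7 5

After move 8 (L):
4 1 2
3 0 6
8 7 5

After move 9 (R):
4 1 2
3 6 0
8 7 5

After move 10 (R):
4 1 2
3 6 0
8 7 5

After move 11 (U):
4 1 0
3 6 2
8 7 5

Answer: 4 1 0
3 6 2
8 7 5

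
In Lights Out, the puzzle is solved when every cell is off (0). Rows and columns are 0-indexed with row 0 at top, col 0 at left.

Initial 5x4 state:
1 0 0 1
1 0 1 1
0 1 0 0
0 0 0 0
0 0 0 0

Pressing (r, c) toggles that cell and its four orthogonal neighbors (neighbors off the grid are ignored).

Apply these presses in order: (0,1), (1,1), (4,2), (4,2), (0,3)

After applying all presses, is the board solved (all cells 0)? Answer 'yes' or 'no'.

Answer: yes

Derivation:
After press 1 at (0,1):
0 1 1 1
1 1 1 1
0 1 0 0
0 0 0 0
0 0 0 0

After press 2 at (1,1):
0 0 1 1
0 0 0 1
0 0 0 0
0 0 0 0
0 0 0 0

After press 3 at (4,2):
0 0 1 1
0 0 0 1
0 0 0 0
0 0 1 0
0 1 1 1

After press 4 at (4,2):
0 0 1 1
0 0 0 1
0 0 0 0
0 0 0 0
0 0 0 0

After press 5 at (0,3):
0 0 0 0
0 0 0 0
0 0 0 0
0 0 0 0
0 0 0 0

Lights still on: 0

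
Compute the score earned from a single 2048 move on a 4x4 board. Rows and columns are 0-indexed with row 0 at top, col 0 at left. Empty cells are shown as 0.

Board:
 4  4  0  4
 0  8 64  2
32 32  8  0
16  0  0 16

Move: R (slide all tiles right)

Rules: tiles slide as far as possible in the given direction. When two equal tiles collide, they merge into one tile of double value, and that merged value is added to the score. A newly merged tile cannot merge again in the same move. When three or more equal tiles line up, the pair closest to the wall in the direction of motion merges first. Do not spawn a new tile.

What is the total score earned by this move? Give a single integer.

Answer: 104

Derivation:
Slide right:
row 0: [4, 4, 0, 4] -> [0, 0, 4, 8]  score +8 (running 8)
row 1: [0, 8, 64, 2] -> [0, 8, 64, 2]  score +0 (running 8)
row 2: [32, 32, 8, 0] -> [0, 0, 64, 8]  score +64 (running 72)
row 3: [16, 0, 0, 16] -> [0, 0, 0, 32]  score +32 (running 104)
Board after move:
 0  0  4  8
 0  8 64  2
 0  0 64  8
 0  0  0 32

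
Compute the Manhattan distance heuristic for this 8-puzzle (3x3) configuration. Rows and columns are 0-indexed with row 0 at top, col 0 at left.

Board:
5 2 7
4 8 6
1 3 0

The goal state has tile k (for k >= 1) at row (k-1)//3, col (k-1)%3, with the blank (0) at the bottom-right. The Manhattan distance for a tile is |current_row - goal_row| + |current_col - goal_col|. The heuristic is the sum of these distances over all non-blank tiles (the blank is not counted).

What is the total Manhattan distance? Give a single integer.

Tile 5: (0,0)->(1,1) = 2
Tile 2: (0,1)->(0,1) = 0
Tile 7: (0,2)->(2,0) = 4
Tile 4: (1,0)->(1,0) = 0
Tile 8: (1,1)->(2,1) = 1
Tile 6: (1,2)->(1,2) = 0
Tile 1: (2,0)->(0,0) = 2
Tile 3: (2,1)->(0,2) = 3
Sum: 2 + 0 + 4 + 0 + 1 + 0 + 2 + 3 = 12

Answer: 12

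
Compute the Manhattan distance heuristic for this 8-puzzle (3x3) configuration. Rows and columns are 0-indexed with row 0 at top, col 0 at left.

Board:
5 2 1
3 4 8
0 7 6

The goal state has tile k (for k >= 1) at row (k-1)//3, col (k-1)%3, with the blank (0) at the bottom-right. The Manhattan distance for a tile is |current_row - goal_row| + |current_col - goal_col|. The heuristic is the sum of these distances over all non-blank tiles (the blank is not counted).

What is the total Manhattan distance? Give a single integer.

Tile 5: at (0,0), goal (1,1), distance |0-1|+|0-1| = 2
Tile 2: at (0,1), goal (0,1), distance |0-0|+|1-1| = 0
Tile 1: at (0,2), goal (0,0), distance |0-0|+|2-0| = 2
Tile 3: at (1,0), goal (0,2), distance |1-0|+|0-2| = 3
Tile 4: at (1,1), goal (1,0), distance |1-1|+|1-0| = 1
Tile 8: at (1,2), goal (2,1), distance |1-2|+|2-1| = 2
Tile 7: at (2,1), goal (2,0), distance |2-2|+|1-0| = 1
Tile 6: at (2,2), goal (1,2), distance |2-1|+|2-2| = 1
Sum: 2 + 0 + 2 + 3 + 1 + 2 + 1 + 1 = 12

Answer: 12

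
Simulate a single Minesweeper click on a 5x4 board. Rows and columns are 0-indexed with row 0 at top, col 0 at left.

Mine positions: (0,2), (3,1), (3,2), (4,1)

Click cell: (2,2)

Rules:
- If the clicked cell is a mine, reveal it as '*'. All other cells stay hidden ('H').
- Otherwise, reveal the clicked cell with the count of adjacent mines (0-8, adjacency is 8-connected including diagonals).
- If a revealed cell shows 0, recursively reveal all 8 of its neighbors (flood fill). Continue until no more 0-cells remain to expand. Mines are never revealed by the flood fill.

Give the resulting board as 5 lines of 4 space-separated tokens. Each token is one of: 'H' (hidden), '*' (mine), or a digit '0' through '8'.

H H H H
H H H H
H H 2 H
H H H H
H H H H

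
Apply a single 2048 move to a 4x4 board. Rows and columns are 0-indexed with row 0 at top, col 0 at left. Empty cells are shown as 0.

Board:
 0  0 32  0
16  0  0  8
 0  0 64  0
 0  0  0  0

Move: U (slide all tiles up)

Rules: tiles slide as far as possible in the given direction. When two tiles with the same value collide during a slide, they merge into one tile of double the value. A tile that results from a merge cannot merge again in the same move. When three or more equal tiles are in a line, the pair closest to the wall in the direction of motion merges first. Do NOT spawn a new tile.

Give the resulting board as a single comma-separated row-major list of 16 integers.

Slide up:
col 0: [0, 16, 0, 0] -> [16, 0, 0, 0]
col 1: [0, 0, 0, 0] -> [0, 0, 0, 0]
col 2: [32, 0, 64, 0] -> [32, 64, 0, 0]
col 3: [0, 8, 0, 0] -> [8, 0, 0, 0]

Answer: 16, 0, 32, 8, 0, 0, 64, 0, 0, 0, 0, 0, 0, 0, 0, 0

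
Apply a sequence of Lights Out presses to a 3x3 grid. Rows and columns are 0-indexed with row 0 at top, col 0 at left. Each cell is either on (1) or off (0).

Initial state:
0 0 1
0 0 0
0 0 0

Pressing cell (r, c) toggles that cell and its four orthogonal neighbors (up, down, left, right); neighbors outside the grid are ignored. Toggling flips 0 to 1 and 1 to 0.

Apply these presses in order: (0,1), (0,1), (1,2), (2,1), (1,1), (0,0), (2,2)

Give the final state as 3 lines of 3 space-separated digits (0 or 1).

Answer: 1 0 0
0 1 1
1 1 1

Derivation:
After press 1 at (0,1):
1 1 0
0 1 0
0 0 0

After press 2 at (0,1):
0 0 1
0 0 0
0 0 0

After press 3 at (1,2):
0 0 0
0 1 1
0 0 1

After press 4 at (2,1):
0 0 0
0 0 1
1 1 0

After press 5 at (1,1):
0 1 0
1 1 0
1 0 0

After press 6 at (0,0):
1 0 0
0 1 0
1 0 0

After press 7 at (2,2):
1 0 0
0 1 1
1 1 1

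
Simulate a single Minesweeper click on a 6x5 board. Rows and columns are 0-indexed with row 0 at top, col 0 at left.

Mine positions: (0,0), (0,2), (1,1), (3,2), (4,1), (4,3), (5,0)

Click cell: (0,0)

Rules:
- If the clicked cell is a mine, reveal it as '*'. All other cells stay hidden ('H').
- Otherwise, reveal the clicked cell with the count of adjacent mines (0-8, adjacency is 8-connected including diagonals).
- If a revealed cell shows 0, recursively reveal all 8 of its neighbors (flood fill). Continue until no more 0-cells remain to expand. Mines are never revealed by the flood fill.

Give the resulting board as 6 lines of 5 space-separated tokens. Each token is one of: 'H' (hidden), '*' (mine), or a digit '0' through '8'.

* H H H H
H H H H H
H H H H H
H H H H H
H H H H H
H H H H H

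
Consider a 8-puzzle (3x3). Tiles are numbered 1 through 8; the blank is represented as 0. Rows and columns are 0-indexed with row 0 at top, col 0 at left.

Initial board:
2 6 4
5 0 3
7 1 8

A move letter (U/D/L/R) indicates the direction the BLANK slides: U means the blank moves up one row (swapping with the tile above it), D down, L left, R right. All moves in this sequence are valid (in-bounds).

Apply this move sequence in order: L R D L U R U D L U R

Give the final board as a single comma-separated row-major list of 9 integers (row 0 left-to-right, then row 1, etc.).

After move 1 (L):
2 6 4
0 5 3
7 1 8

After move 2 (R):
2 6 4
5 0 3
7 1 8

After move 3 (D):
2 6 4
5 1 3
7 0 8

After move 4 (L):
2 6 4
5 1 3
0 7 8

After move 5 (U):
2 6 4
0 1 3
5 7 8

After move 6 (R):
2 6 4
1 0 3
5 7 8

After move 7 (U):
2 0 4
1 6 3
5 7 8

After move 8 (D):
2 6 4
1 0 3
5 7 8

After move 9 (L):
2 6 4
0 1 3
5 7 8

After move 10 (U):
0 6 4
2 1 3
5 7 8

After move 11 (R):
6 0 4
2 1 3
5 7 8

Answer: 6, 0, 4, 2, 1, 3, 5, 7, 8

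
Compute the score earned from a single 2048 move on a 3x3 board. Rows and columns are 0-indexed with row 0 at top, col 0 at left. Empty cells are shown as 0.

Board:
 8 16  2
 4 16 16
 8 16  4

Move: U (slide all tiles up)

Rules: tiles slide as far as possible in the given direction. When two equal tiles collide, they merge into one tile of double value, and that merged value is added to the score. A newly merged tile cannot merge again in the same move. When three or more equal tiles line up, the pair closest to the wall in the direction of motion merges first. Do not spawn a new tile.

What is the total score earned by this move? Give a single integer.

Answer: 32

Derivation:
Slide up:
col 0: [8, 4, 8] -> [8, 4, 8]  score +0 (running 0)
col 1: [16, 16, 16] -> [32, 16, 0]  score +32 (running 32)
col 2: [2, 16, 4] -> [2, 16, 4]  score +0 (running 32)
Board after move:
 8 32  2
 4 16 16
 8  0  4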